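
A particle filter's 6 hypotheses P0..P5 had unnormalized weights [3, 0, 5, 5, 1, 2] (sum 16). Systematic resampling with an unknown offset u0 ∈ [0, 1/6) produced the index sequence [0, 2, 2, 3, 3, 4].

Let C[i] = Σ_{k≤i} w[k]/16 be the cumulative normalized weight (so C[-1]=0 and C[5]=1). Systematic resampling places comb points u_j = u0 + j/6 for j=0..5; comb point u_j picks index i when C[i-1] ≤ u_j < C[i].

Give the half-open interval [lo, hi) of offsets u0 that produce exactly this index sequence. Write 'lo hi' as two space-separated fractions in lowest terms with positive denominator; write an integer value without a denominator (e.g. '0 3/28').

C = [3/16, 3/16, 1/2, 13/16, 7/8, 1]
j=0 picked index 0: u0 ∈ [0, 3/16)
j=1 picked index 2: u0 ∈ [1/48, 1/3)
j=2 picked index 2: u0 ∈ [-7/48, 1/6)
j=3 picked index 3: u0 ∈ [0, 5/16)
j=4 picked index 3: u0 ∈ [-1/6, 7/48)
j=5 picked index 4: u0 ∈ [-1/48, 1/24)
intersection: [1/48, 1/24)

1/48 1/24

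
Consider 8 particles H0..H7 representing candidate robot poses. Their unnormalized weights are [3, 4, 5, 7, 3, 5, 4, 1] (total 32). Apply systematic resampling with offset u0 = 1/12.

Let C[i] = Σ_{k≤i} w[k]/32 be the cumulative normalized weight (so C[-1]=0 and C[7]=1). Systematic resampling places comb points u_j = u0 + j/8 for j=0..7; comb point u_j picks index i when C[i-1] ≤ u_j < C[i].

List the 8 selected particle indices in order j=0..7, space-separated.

0 1 2 3 3 5 5 6

C = [3/32, 7/32, 3/8, 19/32, 11/16, 27/32, 31/32, 1]
j=0: u_0=1/12 ∈ [0, 3/32) → index 0
j=1: u_1=5/24 ∈ [3/32, 7/32) → index 1
j=2: u_2=1/3 ∈ [7/32, 3/8) → index 2
j=3: u_3=11/24 ∈ [3/8, 19/32) → index 3
j=4: u_4=7/12 ∈ [3/8, 19/32) → index 3
j=5: u_5=17/24 ∈ [11/16, 27/32) → index 5
j=6: u_6=5/6 ∈ [11/16, 27/32) → index 5
j=7: u_7=23/24 ∈ [27/32, 31/32) → index 6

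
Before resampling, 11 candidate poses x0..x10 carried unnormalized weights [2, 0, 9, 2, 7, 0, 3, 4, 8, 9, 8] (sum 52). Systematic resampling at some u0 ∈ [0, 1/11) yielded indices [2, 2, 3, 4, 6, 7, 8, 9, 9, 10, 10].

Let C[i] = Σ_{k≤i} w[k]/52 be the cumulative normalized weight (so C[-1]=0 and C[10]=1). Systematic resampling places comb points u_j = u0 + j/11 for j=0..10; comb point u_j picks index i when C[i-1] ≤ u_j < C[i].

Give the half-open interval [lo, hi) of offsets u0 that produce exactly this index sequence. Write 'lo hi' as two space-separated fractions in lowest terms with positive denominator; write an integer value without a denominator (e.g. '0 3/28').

C = [1/26, 1/26, 11/52, 1/4, 5/13, 5/13, 23/52, 27/52, 35/52, 11/13, 1]
j=0 picked index 2: u0 ∈ [1/26, 11/52)
j=1 picked index 2: u0 ∈ [-15/286, 69/572)
j=2 picked index 3: u0 ∈ [17/572, 3/44)
j=3 picked index 4: u0 ∈ [-1/44, 16/143)
j=4 picked index 6: u0 ∈ [3/143, 45/572)
j=5 picked index 7: u0 ∈ [-7/572, 37/572)
j=6 picked index 8: u0 ∈ [-15/572, 73/572)
j=7 picked index 9: u0 ∈ [21/572, 30/143)
j=8 picked index 9: u0 ∈ [-31/572, 17/143)
j=9 picked index 10: u0 ∈ [4/143, 2/11)
j=10 picked index 10: u0 ∈ [-9/143, 1/11)
intersection: [1/26, 37/572)

1/26 37/572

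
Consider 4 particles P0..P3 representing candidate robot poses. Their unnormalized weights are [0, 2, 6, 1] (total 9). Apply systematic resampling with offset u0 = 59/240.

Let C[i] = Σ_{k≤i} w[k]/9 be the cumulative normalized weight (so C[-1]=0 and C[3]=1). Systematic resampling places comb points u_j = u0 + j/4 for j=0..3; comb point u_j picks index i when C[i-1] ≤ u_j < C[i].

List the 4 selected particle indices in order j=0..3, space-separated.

2 2 2 3

C = [0, 2/9, 8/9, 1]
j=0: u_0=59/240 ∈ [2/9, 8/9) → index 2
j=1: u_1=119/240 ∈ [2/9, 8/9) → index 2
j=2: u_2=179/240 ∈ [2/9, 8/9) → index 2
j=3: u_3=239/240 ∈ [8/9, 1) → index 3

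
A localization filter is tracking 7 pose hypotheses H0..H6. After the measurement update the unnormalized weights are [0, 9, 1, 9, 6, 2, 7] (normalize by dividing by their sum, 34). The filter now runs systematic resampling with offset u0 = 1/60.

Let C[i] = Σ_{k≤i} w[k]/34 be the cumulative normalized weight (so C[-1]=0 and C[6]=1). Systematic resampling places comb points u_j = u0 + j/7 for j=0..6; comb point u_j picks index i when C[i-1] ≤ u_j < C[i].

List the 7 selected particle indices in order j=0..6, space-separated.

C = [0, 9/34, 5/17, 19/34, 25/34, 27/34, 1]
j=0: u_0=1/60 ∈ [0, 9/34) → index 1
j=1: u_1=67/420 ∈ [0, 9/34) → index 1
j=2: u_2=127/420 ∈ [5/17, 19/34) → index 3
j=3: u_3=187/420 ∈ [5/17, 19/34) → index 3
j=4: u_4=247/420 ∈ [19/34, 25/34) → index 4
j=5: u_5=307/420 ∈ [19/34, 25/34) → index 4
j=6: u_6=367/420 ∈ [27/34, 1) → index 6

1 1 3 3 4 4 6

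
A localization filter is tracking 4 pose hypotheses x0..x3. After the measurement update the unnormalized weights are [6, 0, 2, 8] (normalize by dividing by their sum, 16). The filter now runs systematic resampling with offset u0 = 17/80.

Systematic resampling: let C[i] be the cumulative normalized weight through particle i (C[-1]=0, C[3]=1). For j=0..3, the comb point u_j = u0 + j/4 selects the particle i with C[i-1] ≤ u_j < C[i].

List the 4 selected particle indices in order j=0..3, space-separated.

C = [3/8, 3/8, 1/2, 1]
j=0: u_0=17/80 ∈ [0, 3/8) → index 0
j=1: u_1=37/80 ∈ [3/8, 1/2) → index 2
j=2: u_2=57/80 ∈ [1/2, 1) → index 3
j=3: u_3=77/80 ∈ [1/2, 1) → index 3

0 2 3 3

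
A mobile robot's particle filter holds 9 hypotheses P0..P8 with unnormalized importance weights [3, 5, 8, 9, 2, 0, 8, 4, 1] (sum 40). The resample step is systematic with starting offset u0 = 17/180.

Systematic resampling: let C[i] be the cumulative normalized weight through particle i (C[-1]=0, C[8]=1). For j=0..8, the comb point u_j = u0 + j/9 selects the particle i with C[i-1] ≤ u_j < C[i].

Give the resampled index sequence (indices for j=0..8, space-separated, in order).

1 2 2 3 3 4 6 6 8

C = [3/40, 1/5, 2/5, 5/8, 27/40, 27/40, 7/8, 39/40, 1]
j=0: u_0=17/180 ∈ [3/40, 1/5) → index 1
j=1: u_1=37/180 ∈ [1/5, 2/5) → index 2
j=2: u_2=19/60 ∈ [1/5, 2/5) → index 2
j=3: u_3=77/180 ∈ [2/5, 5/8) → index 3
j=4: u_4=97/180 ∈ [2/5, 5/8) → index 3
j=5: u_5=13/20 ∈ [5/8, 27/40) → index 4
j=6: u_6=137/180 ∈ [27/40, 7/8) → index 6
j=7: u_7=157/180 ∈ [27/40, 7/8) → index 6
j=8: u_8=59/60 ∈ [39/40, 1) → index 8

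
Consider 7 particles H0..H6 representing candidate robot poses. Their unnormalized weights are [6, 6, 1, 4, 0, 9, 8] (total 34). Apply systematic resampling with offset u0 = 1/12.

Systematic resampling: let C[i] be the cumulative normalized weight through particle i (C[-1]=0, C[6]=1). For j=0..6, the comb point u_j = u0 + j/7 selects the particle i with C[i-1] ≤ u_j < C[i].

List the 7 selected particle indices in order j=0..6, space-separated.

0 1 2 5 5 6 6

C = [3/17, 6/17, 13/34, 1/2, 1/2, 13/17, 1]
j=0: u_0=1/12 ∈ [0, 3/17) → index 0
j=1: u_1=19/84 ∈ [3/17, 6/17) → index 1
j=2: u_2=31/84 ∈ [6/17, 13/34) → index 2
j=3: u_3=43/84 ∈ [1/2, 13/17) → index 5
j=4: u_4=55/84 ∈ [1/2, 13/17) → index 5
j=5: u_5=67/84 ∈ [13/17, 1) → index 6
j=6: u_6=79/84 ∈ [13/17, 1) → index 6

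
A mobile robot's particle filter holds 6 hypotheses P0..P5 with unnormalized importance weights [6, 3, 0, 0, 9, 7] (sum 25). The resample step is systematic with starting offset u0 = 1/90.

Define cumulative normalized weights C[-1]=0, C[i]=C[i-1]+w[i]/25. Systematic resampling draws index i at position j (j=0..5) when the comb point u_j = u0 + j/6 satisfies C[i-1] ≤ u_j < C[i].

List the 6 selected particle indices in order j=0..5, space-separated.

0 0 1 4 4 5

C = [6/25, 9/25, 9/25, 9/25, 18/25, 1]
j=0: u_0=1/90 ∈ [0, 6/25) → index 0
j=1: u_1=8/45 ∈ [0, 6/25) → index 0
j=2: u_2=31/90 ∈ [6/25, 9/25) → index 1
j=3: u_3=23/45 ∈ [9/25, 18/25) → index 4
j=4: u_4=61/90 ∈ [9/25, 18/25) → index 4
j=5: u_5=38/45 ∈ [18/25, 1) → index 5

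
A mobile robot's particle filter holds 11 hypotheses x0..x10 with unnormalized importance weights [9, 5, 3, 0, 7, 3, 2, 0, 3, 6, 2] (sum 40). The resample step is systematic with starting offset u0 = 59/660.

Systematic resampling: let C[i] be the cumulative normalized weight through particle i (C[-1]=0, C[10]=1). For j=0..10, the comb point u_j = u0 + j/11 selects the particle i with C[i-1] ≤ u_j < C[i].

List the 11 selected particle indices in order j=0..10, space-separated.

C = [9/40, 7/20, 17/40, 17/40, 3/5, 27/40, 29/40, 29/40, 4/5, 19/20, 1]
j=0: u_0=59/660 ∈ [0, 9/40) → index 0
j=1: u_1=119/660 ∈ [0, 9/40) → index 0
j=2: u_2=179/660 ∈ [9/40, 7/20) → index 1
j=3: u_3=239/660 ∈ [7/20, 17/40) → index 2
j=4: u_4=299/660 ∈ [17/40, 3/5) → index 4
j=5: u_5=359/660 ∈ [17/40, 3/5) → index 4
j=6: u_6=419/660 ∈ [3/5, 27/40) → index 5
j=7: u_7=479/660 ∈ [29/40, 4/5) → index 8
j=8: u_8=49/60 ∈ [4/5, 19/20) → index 9
j=9: u_9=599/660 ∈ [4/5, 19/20) → index 9
j=10: u_10=659/660 ∈ [19/20, 1) → index 10

0 0 1 2 4 4 5 8 9 9 10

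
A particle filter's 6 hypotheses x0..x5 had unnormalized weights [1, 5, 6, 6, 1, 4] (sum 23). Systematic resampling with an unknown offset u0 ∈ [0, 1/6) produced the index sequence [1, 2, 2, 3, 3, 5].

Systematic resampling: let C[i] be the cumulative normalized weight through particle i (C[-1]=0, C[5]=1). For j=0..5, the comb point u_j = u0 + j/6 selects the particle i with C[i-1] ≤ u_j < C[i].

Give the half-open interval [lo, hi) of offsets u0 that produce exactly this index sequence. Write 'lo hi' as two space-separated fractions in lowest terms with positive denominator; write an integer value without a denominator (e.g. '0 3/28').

13/138 8/69

C = [1/23, 6/23, 12/23, 18/23, 19/23, 1]
j=0 picked index 1: u0 ∈ [1/23, 6/23)
j=1 picked index 2: u0 ∈ [13/138, 49/138)
j=2 picked index 2: u0 ∈ [-5/69, 13/69)
j=3 picked index 3: u0 ∈ [1/46, 13/46)
j=4 picked index 3: u0 ∈ [-10/69, 8/69)
j=5 picked index 5: u0 ∈ [-1/138, 1/6)
intersection: [13/138, 8/69)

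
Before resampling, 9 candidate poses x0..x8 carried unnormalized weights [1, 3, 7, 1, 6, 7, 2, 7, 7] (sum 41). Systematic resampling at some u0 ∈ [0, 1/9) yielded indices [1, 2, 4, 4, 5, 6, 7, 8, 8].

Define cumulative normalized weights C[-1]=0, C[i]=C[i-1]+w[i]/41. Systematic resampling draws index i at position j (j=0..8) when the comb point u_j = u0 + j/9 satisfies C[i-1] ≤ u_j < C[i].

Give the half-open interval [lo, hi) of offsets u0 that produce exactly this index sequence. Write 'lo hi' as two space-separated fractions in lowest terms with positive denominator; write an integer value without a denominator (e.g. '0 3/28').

C = [1/41, 4/41, 11/41, 12/41, 18/41, 25/41, 27/41, 34/41, 1]
j=0 picked index 1: u0 ∈ [1/41, 4/41)
j=1 picked index 2: u0 ∈ [-5/369, 58/369)
j=2 picked index 4: u0 ∈ [26/369, 80/369)
j=3 picked index 4: u0 ∈ [-5/123, 13/123)
j=4 picked index 5: u0 ∈ [-2/369, 61/369)
j=5 picked index 6: u0 ∈ [20/369, 38/369)
j=6 picked index 7: u0 ∈ [-1/123, 20/123)
j=7 picked index 8: u0 ∈ [19/369, 2/9)
j=8 picked index 8: u0 ∈ [-22/369, 1/9)
intersection: [26/369, 4/41)

26/369 4/41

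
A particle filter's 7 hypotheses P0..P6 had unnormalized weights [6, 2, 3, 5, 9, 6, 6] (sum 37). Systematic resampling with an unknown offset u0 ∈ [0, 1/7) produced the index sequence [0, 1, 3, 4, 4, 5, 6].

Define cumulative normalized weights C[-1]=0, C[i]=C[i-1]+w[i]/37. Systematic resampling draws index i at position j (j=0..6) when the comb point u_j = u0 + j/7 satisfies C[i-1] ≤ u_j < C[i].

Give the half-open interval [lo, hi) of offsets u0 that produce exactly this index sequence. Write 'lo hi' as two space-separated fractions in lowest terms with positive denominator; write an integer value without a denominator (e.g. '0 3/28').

C = [6/37, 8/37, 11/37, 16/37, 25/37, 31/37, 1]
j=0 picked index 0: u0 ∈ [0, 6/37)
j=1 picked index 1: u0 ∈ [5/259, 19/259)
j=2 picked index 3: u0 ∈ [3/259, 38/259)
j=3 picked index 4: u0 ∈ [1/259, 64/259)
j=4 picked index 4: u0 ∈ [-36/259, 27/259)
j=5 picked index 5: u0 ∈ [-10/259, 32/259)
j=6 picked index 6: u0 ∈ [-5/259, 1/7)
intersection: [5/259, 19/259)

5/259 19/259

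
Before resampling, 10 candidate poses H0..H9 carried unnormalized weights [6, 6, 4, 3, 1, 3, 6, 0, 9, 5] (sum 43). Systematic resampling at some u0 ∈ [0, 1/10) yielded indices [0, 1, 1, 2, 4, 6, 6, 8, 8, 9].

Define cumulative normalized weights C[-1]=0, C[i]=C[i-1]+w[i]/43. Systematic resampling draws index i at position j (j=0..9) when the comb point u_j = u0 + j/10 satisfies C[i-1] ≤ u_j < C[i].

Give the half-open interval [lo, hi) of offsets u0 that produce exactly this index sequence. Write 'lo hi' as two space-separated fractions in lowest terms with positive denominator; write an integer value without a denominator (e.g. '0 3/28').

C = [6/43, 12/43, 16/43, 19/43, 20/43, 23/43, 29/43, 29/43, 38/43, 1]
j=0 picked index 0: u0 ∈ [0, 6/43)
j=1 picked index 1: u0 ∈ [17/430, 77/430)
j=2 picked index 1: u0 ∈ [-13/215, 17/215)
j=3 picked index 2: u0 ∈ [-9/430, 31/430)
j=4 picked index 4: u0 ∈ [9/215, 14/215)
j=5 picked index 6: u0 ∈ [3/86, 15/86)
j=6 picked index 6: u0 ∈ [-14/215, 16/215)
j=7 picked index 8: u0 ∈ [-11/430, 79/430)
j=8 picked index 8: u0 ∈ [-27/215, 18/215)
j=9 picked index 9: u0 ∈ [-7/430, 1/10)
intersection: [9/215, 14/215)

9/215 14/215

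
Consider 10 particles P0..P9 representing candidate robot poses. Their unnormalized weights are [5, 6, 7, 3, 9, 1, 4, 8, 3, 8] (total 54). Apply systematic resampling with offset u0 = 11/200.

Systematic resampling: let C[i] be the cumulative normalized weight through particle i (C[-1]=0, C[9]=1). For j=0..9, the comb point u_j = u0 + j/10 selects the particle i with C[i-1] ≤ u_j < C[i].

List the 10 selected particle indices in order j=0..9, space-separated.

0 1 2 3 4 4 7 7 9 9

C = [5/54, 11/54, 1/3, 7/18, 5/9, 31/54, 35/54, 43/54, 23/27, 1]
j=0: u_0=11/200 ∈ [0, 5/54) → index 0
j=1: u_1=31/200 ∈ [5/54, 11/54) → index 1
j=2: u_2=51/200 ∈ [11/54, 1/3) → index 2
j=3: u_3=71/200 ∈ [1/3, 7/18) → index 3
j=4: u_4=91/200 ∈ [7/18, 5/9) → index 4
j=5: u_5=111/200 ∈ [7/18, 5/9) → index 4
j=6: u_6=131/200 ∈ [35/54, 43/54) → index 7
j=7: u_7=151/200 ∈ [35/54, 43/54) → index 7
j=8: u_8=171/200 ∈ [23/27, 1) → index 9
j=9: u_9=191/200 ∈ [23/27, 1) → index 9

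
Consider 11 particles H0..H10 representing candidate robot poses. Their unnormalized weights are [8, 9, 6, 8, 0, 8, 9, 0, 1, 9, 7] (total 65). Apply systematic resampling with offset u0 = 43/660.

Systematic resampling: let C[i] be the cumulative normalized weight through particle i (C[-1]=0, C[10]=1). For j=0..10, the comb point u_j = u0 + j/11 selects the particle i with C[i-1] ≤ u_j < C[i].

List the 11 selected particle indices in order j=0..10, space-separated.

0 1 1 2 3 5 6 6 9 9 10

C = [8/65, 17/65, 23/65, 31/65, 31/65, 3/5, 48/65, 48/65, 49/65, 58/65, 1]
j=0: u_0=43/660 ∈ [0, 8/65) → index 0
j=1: u_1=103/660 ∈ [8/65, 17/65) → index 1
j=2: u_2=163/660 ∈ [8/65, 17/65) → index 1
j=3: u_3=223/660 ∈ [17/65, 23/65) → index 2
j=4: u_4=283/660 ∈ [23/65, 31/65) → index 3
j=5: u_5=343/660 ∈ [31/65, 3/5) → index 5
j=6: u_6=403/660 ∈ [3/5, 48/65) → index 6
j=7: u_7=463/660 ∈ [3/5, 48/65) → index 6
j=8: u_8=523/660 ∈ [49/65, 58/65) → index 9
j=9: u_9=53/60 ∈ [49/65, 58/65) → index 9
j=10: u_10=643/660 ∈ [58/65, 1) → index 10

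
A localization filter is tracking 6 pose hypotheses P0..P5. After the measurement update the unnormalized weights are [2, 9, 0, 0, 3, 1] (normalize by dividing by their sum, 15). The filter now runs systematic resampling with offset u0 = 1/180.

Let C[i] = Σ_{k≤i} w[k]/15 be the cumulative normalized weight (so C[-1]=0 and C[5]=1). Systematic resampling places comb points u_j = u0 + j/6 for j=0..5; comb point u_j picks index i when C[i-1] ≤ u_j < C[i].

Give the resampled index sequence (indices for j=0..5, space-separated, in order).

0 1 1 1 1 4

C = [2/15, 11/15, 11/15, 11/15, 14/15, 1]
j=0: u_0=1/180 ∈ [0, 2/15) → index 0
j=1: u_1=31/180 ∈ [2/15, 11/15) → index 1
j=2: u_2=61/180 ∈ [2/15, 11/15) → index 1
j=3: u_3=91/180 ∈ [2/15, 11/15) → index 1
j=4: u_4=121/180 ∈ [2/15, 11/15) → index 1
j=5: u_5=151/180 ∈ [11/15, 14/15) → index 4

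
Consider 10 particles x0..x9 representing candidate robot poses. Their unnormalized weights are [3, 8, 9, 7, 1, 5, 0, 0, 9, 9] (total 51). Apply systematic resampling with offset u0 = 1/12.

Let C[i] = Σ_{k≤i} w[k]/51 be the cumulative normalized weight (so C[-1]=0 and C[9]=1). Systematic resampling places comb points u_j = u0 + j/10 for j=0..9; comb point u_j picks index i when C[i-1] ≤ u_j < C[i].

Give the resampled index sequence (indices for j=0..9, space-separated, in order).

1 1 2 2 3 5 8 8 9 9

C = [1/17, 11/51, 20/51, 9/17, 28/51, 11/17, 11/17, 11/17, 14/17, 1]
j=0: u_0=1/12 ∈ [1/17, 11/51) → index 1
j=1: u_1=11/60 ∈ [1/17, 11/51) → index 1
j=2: u_2=17/60 ∈ [11/51, 20/51) → index 2
j=3: u_3=23/60 ∈ [11/51, 20/51) → index 2
j=4: u_4=29/60 ∈ [20/51, 9/17) → index 3
j=5: u_5=7/12 ∈ [28/51, 11/17) → index 5
j=6: u_6=41/60 ∈ [11/17, 14/17) → index 8
j=7: u_7=47/60 ∈ [11/17, 14/17) → index 8
j=8: u_8=53/60 ∈ [14/17, 1) → index 9
j=9: u_9=59/60 ∈ [14/17, 1) → index 9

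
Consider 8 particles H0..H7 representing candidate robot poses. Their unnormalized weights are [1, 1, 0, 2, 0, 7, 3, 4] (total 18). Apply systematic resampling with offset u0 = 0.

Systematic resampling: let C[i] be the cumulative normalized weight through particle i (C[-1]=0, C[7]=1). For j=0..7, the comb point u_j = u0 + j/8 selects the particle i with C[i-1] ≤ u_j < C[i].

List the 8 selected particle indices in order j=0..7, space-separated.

0 3 5 5 5 6 6 7

C = [1/18, 1/9, 1/9, 2/9, 2/9, 11/18, 7/9, 1]
j=0: u_0=0 ∈ [0, 1/18) → index 0
j=1: u_1=1/8 ∈ [1/9, 2/9) → index 3
j=2: u_2=1/4 ∈ [2/9, 11/18) → index 5
j=3: u_3=3/8 ∈ [2/9, 11/18) → index 5
j=4: u_4=1/2 ∈ [2/9, 11/18) → index 5
j=5: u_5=5/8 ∈ [11/18, 7/9) → index 6
j=6: u_6=3/4 ∈ [11/18, 7/9) → index 6
j=7: u_7=7/8 ∈ [7/9, 1) → index 7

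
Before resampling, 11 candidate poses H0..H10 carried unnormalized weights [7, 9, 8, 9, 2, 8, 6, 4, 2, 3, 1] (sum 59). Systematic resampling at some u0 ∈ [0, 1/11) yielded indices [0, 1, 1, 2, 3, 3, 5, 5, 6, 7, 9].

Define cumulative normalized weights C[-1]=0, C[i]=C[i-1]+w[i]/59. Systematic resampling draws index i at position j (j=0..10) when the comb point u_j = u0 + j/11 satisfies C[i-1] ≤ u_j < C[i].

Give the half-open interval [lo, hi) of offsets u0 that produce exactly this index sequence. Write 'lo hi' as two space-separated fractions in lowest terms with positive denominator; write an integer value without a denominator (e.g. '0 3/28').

C = [7/59, 16/59, 24/59, 33/59, 35/59, 43/59, 49/59, 53/59, 55/59, 58/59, 1]
j=0 picked index 0: u0 ∈ [0, 7/59)
j=1 picked index 1: u0 ∈ [18/649, 117/649)
j=2 picked index 1: u0 ∈ [-41/649, 58/649)
j=3 picked index 2: u0 ∈ [-1/649, 87/649)
j=4 picked index 3: u0 ∈ [28/649, 127/649)
j=5 picked index 3: u0 ∈ [-31/649, 68/649)
j=6 picked index 5: u0 ∈ [31/649, 119/649)
j=7 picked index 5: u0 ∈ [-28/649, 60/649)
j=8 picked index 6: u0 ∈ [1/649, 67/649)
j=9 picked index 7: u0 ∈ [8/649, 52/649)
j=10 picked index 9: u0 ∈ [15/649, 48/649)
intersection: [31/649, 48/649)

31/649 48/649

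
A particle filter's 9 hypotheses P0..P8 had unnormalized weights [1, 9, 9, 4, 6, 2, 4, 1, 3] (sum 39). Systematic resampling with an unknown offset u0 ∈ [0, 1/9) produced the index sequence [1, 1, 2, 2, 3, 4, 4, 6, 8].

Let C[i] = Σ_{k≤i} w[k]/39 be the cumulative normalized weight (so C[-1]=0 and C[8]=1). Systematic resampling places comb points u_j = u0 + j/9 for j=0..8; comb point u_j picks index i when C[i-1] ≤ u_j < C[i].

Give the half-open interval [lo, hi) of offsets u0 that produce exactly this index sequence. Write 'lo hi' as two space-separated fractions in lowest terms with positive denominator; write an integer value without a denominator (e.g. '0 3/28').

5/117 1/13

C = [1/39, 10/39, 19/39, 23/39, 29/39, 31/39, 35/39, 12/13, 1]
j=0 picked index 1: u0 ∈ [1/39, 10/39)
j=1 picked index 1: u0 ∈ [-10/117, 17/117)
j=2 picked index 2: u0 ∈ [4/117, 31/117)
j=3 picked index 2: u0 ∈ [-1/13, 2/13)
j=4 picked index 3: u0 ∈ [5/117, 17/117)
j=5 picked index 4: u0 ∈ [4/117, 22/117)
j=6 picked index 4: u0 ∈ [-1/13, 1/13)
j=7 picked index 6: u0 ∈ [2/117, 14/117)
j=8 picked index 8: u0 ∈ [4/117, 1/9)
intersection: [5/117, 1/13)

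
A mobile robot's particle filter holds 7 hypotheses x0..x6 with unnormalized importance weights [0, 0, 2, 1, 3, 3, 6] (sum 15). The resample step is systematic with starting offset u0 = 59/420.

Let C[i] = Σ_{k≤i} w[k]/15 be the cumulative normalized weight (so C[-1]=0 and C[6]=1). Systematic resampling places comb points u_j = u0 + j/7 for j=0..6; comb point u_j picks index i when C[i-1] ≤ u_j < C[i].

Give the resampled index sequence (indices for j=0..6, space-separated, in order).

C = [0, 0, 2/15, 1/5, 2/5, 3/5, 1]
j=0: u_0=59/420 ∈ [2/15, 1/5) → index 3
j=1: u_1=17/60 ∈ [1/5, 2/5) → index 4
j=2: u_2=179/420 ∈ [2/5, 3/5) → index 5
j=3: u_3=239/420 ∈ [2/5, 3/5) → index 5
j=4: u_4=299/420 ∈ [3/5, 1) → index 6
j=5: u_5=359/420 ∈ [3/5, 1) → index 6
j=6: u_6=419/420 ∈ [3/5, 1) → index 6

3 4 5 5 6 6 6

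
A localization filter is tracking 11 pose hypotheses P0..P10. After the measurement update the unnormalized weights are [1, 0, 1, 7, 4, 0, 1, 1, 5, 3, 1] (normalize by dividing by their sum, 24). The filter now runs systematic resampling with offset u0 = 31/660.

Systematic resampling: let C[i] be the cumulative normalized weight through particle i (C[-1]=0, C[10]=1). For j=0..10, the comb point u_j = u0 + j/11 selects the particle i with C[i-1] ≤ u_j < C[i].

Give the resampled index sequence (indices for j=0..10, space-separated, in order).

2 3 3 3 4 4 7 8 8 9 9

C = [1/24, 1/24, 1/12, 3/8, 13/24, 13/24, 7/12, 5/8, 5/6, 23/24, 1]
j=0: u_0=31/660 ∈ [1/24, 1/12) → index 2
j=1: u_1=91/660 ∈ [1/12, 3/8) → index 3
j=2: u_2=151/660 ∈ [1/12, 3/8) → index 3
j=3: u_3=211/660 ∈ [1/12, 3/8) → index 3
j=4: u_4=271/660 ∈ [3/8, 13/24) → index 4
j=5: u_5=331/660 ∈ [3/8, 13/24) → index 4
j=6: u_6=391/660 ∈ [7/12, 5/8) → index 7
j=7: u_7=41/60 ∈ [5/8, 5/6) → index 8
j=8: u_8=511/660 ∈ [5/8, 5/6) → index 8
j=9: u_9=571/660 ∈ [5/6, 23/24) → index 9
j=10: u_10=631/660 ∈ [5/6, 23/24) → index 9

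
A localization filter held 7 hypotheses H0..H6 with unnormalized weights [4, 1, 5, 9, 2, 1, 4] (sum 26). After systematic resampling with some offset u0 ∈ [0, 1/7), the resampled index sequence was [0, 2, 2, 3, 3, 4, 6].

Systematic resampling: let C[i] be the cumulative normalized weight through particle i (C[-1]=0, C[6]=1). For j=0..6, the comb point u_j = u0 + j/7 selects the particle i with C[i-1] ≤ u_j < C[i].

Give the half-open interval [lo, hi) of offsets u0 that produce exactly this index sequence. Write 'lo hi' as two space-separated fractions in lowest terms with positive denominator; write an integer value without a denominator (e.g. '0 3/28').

9/182 17/182

C = [2/13, 5/26, 5/13, 19/26, 21/26, 11/13, 1]
j=0 picked index 0: u0 ∈ [0, 2/13)
j=1 picked index 2: u0 ∈ [9/182, 22/91)
j=2 picked index 2: u0 ∈ [-17/182, 9/91)
j=3 picked index 3: u0 ∈ [-4/91, 55/182)
j=4 picked index 3: u0 ∈ [-17/91, 29/182)
j=5 picked index 4: u0 ∈ [3/182, 17/182)
j=6 picked index 6: u0 ∈ [-1/91, 1/7)
intersection: [9/182, 17/182)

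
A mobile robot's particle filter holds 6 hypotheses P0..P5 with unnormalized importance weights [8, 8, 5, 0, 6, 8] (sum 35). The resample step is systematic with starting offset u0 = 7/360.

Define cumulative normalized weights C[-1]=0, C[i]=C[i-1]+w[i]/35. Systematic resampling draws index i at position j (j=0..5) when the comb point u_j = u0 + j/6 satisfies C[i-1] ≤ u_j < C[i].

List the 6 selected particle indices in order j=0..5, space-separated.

C = [8/35, 16/35, 3/5, 3/5, 27/35, 1]
j=0: u_0=7/360 ∈ [0, 8/35) → index 0
j=1: u_1=67/360 ∈ [0, 8/35) → index 0
j=2: u_2=127/360 ∈ [8/35, 16/35) → index 1
j=3: u_3=187/360 ∈ [16/35, 3/5) → index 2
j=4: u_4=247/360 ∈ [3/5, 27/35) → index 4
j=5: u_5=307/360 ∈ [27/35, 1) → index 5

0 0 1 2 4 5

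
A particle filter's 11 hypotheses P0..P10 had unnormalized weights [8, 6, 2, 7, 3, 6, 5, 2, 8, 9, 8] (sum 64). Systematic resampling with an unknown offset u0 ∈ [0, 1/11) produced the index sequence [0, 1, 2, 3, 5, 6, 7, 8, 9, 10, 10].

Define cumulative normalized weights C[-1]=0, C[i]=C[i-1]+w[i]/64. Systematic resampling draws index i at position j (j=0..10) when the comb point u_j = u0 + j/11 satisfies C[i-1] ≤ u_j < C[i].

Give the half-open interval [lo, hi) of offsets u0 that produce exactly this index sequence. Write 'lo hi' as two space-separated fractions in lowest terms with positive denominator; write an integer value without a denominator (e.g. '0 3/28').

C = [1/8, 7/32, 1/4, 23/64, 13/32, 1/2, 37/64, 39/64, 47/64, 7/8, 1]
j=0 picked index 0: u0 ∈ [0, 1/8)
j=1 picked index 1: u0 ∈ [3/88, 45/352)
j=2 picked index 2: u0 ∈ [13/352, 3/44)
j=3 picked index 3: u0 ∈ [-1/44, 61/704)
j=4 picked index 5: u0 ∈ [15/352, 3/22)
j=5 picked index 6: u0 ∈ [1/22, 87/704)
j=6 picked index 7: u0 ∈ [23/704, 45/704)
j=7 picked index 8: u0 ∈ [-19/704, 69/704)
j=8 picked index 9: u0 ∈ [5/704, 13/88)
j=9 picked index 10: u0 ∈ [5/88, 2/11)
j=10 picked index 10: u0 ∈ [-3/88, 1/11)
intersection: [5/88, 45/704)

5/88 45/704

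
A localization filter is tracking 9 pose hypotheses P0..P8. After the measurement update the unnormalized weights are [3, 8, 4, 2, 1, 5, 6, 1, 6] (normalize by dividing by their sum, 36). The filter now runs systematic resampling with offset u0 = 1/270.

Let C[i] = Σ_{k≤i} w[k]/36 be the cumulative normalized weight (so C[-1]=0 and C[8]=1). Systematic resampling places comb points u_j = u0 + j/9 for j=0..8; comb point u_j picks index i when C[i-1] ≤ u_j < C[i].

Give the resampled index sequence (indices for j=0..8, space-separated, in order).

C = [1/12, 11/36, 5/12, 17/36, 1/2, 23/36, 29/36, 5/6, 1]
j=0: u_0=1/270 ∈ [0, 1/12) → index 0
j=1: u_1=31/270 ∈ [1/12, 11/36) → index 1
j=2: u_2=61/270 ∈ [1/12, 11/36) → index 1
j=3: u_3=91/270 ∈ [11/36, 5/12) → index 2
j=4: u_4=121/270 ∈ [5/12, 17/36) → index 3
j=5: u_5=151/270 ∈ [1/2, 23/36) → index 5
j=6: u_6=181/270 ∈ [23/36, 29/36) → index 6
j=7: u_7=211/270 ∈ [23/36, 29/36) → index 6
j=8: u_8=241/270 ∈ [5/6, 1) → index 8

0 1 1 2 3 5 6 6 8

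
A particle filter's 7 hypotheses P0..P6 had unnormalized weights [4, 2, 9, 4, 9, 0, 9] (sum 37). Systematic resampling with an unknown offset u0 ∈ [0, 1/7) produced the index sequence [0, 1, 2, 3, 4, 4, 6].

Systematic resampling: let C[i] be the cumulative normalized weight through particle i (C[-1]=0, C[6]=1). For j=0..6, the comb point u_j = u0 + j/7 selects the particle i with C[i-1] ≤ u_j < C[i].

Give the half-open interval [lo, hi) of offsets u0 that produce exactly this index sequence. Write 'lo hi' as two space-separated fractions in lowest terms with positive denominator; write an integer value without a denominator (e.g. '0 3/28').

0 5/259

C = [4/37, 6/37, 15/37, 19/37, 28/37, 28/37, 1]
j=0 picked index 0: u0 ∈ [0, 4/37)
j=1 picked index 1: u0 ∈ [-9/259, 5/259)
j=2 picked index 2: u0 ∈ [-32/259, 31/259)
j=3 picked index 3: u0 ∈ [-6/259, 22/259)
j=4 picked index 4: u0 ∈ [-15/259, 48/259)
j=5 picked index 4: u0 ∈ [-52/259, 11/259)
j=6 picked index 6: u0 ∈ [-26/259, 1/7)
intersection: [0, 5/259)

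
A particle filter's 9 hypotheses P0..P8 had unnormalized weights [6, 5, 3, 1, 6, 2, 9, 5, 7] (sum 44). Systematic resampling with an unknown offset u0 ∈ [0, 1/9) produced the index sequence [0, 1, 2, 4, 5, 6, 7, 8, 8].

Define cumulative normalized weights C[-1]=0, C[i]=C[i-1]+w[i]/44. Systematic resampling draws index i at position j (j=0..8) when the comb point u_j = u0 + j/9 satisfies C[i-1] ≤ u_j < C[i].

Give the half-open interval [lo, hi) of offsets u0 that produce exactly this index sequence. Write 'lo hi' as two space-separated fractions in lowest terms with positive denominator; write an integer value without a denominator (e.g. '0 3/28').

25/396 31/396

C = [3/22, 1/4, 7/22, 15/44, 21/44, 23/44, 8/11, 37/44, 1]
j=0 picked index 0: u0 ∈ [0, 3/22)
j=1 picked index 1: u0 ∈ [5/198, 5/36)
j=2 picked index 2: u0 ∈ [1/36, 19/198)
j=3 picked index 4: u0 ∈ [1/132, 19/132)
j=4 picked index 5: u0 ∈ [13/396, 31/396)
j=5 picked index 6: u0 ∈ [-13/396, 17/99)
j=6 picked index 7: u0 ∈ [2/33, 23/132)
j=7 picked index 8: u0 ∈ [25/396, 2/9)
j=8 picked index 8: u0 ∈ [-19/396, 1/9)
intersection: [25/396, 31/396)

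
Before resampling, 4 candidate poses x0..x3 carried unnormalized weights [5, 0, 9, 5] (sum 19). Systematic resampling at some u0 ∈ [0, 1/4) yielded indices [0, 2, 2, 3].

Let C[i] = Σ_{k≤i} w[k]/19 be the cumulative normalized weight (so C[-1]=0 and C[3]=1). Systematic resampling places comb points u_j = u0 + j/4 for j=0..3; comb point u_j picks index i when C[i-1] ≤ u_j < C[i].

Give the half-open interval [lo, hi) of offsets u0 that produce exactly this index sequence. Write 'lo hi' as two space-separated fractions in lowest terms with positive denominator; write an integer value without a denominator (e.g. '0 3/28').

C = [5/19, 5/19, 14/19, 1]
j=0 picked index 0: u0 ∈ [0, 5/19)
j=1 picked index 2: u0 ∈ [1/76, 37/76)
j=2 picked index 2: u0 ∈ [-9/38, 9/38)
j=3 picked index 3: u0 ∈ [-1/76, 1/4)
intersection: [1/76, 9/38)

1/76 9/38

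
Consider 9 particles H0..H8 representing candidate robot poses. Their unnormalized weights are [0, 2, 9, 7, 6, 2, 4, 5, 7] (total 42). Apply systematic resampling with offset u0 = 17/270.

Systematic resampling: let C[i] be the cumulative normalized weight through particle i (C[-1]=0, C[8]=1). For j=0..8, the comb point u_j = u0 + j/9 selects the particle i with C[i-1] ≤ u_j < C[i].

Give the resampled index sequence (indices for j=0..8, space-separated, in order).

2 2 3 3 4 5 7 8 8

C = [0, 1/21, 11/42, 3/7, 4/7, 13/21, 5/7, 5/6, 1]
j=0: u_0=17/270 ∈ [1/21, 11/42) → index 2
j=1: u_1=47/270 ∈ [1/21, 11/42) → index 2
j=2: u_2=77/270 ∈ [11/42, 3/7) → index 3
j=3: u_3=107/270 ∈ [11/42, 3/7) → index 3
j=4: u_4=137/270 ∈ [3/7, 4/7) → index 4
j=5: u_5=167/270 ∈ [4/7, 13/21) → index 5
j=6: u_6=197/270 ∈ [5/7, 5/6) → index 7
j=7: u_7=227/270 ∈ [5/6, 1) → index 8
j=8: u_8=257/270 ∈ [5/6, 1) → index 8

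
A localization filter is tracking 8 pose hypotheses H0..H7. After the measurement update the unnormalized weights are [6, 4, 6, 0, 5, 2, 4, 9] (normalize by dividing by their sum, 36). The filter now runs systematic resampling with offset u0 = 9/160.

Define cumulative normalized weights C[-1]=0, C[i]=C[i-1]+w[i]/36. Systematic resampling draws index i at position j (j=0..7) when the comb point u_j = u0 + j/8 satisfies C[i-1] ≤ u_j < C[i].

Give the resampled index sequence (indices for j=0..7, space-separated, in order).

C = [1/6, 5/18, 4/9, 4/9, 7/12, 23/36, 3/4, 1]
j=0: u_0=9/160 ∈ [0, 1/6) → index 0
j=1: u_1=29/160 ∈ [1/6, 5/18) → index 1
j=2: u_2=49/160 ∈ [5/18, 4/9) → index 2
j=3: u_3=69/160 ∈ [5/18, 4/9) → index 2
j=4: u_4=89/160 ∈ [4/9, 7/12) → index 4
j=5: u_5=109/160 ∈ [23/36, 3/4) → index 6
j=6: u_6=129/160 ∈ [3/4, 1) → index 7
j=7: u_7=149/160 ∈ [3/4, 1) → index 7

0 1 2 2 4 6 7 7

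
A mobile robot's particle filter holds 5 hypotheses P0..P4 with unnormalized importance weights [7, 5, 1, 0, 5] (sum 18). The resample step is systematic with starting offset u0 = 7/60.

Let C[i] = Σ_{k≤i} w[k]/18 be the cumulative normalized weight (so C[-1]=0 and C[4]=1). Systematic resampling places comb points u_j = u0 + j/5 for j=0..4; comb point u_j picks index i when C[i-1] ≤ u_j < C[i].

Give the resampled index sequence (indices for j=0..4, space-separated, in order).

C = [7/18, 2/3, 13/18, 13/18, 1]
j=0: u_0=7/60 ∈ [0, 7/18) → index 0
j=1: u_1=19/60 ∈ [0, 7/18) → index 0
j=2: u_2=31/60 ∈ [7/18, 2/3) → index 1
j=3: u_3=43/60 ∈ [2/3, 13/18) → index 2
j=4: u_4=11/12 ∈ [13/18, 1) → index 4

0 0 1 2 4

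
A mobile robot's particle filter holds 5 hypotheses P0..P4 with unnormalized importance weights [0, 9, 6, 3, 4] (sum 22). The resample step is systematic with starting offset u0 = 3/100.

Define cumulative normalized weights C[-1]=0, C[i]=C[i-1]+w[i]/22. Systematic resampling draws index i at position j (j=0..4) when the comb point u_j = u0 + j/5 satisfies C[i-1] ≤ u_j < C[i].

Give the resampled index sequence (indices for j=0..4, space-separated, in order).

1 1 2 2 4

C = [0, 9/22, 15/22, 9/11, 1]
j=0: u_0=3/100 ∈ [0, 9/22) → index 1
j=1: u_1=23/100 ∈ [0, 9/22) → index 1
j=2: u_2=43/100 ∈ [9/22, 15/22) → index 2
j=3: u_3=63/100 ∈ [9/22, 15/22) → index 2
j=4: u_4=83/100 ∈ [9/11, 1) → index 4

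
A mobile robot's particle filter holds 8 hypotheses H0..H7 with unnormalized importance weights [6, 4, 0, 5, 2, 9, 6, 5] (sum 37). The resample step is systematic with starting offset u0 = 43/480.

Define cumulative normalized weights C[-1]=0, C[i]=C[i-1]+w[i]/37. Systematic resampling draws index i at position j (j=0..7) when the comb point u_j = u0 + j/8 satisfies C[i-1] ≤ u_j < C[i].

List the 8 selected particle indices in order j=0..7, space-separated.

0 1 3 5 5 6 6 7

C = [6/37, 10/37, 10/37, 15/37, 17/37, 26/37, 32/37, 1]
j=0: u_0=43/480 ∈ [0, 6/37) → index 0
j=1: u_1=103/480 ∈ [6/37, 10/37) → index 1
j=2: u_2=163/480 ∈ [10/37, 15/37) → index 3
j=3: u_3=223/480 ∈ [17/37, 26/37) → index 5
j=4: u_4=283/480 ∈ [17/37, 26/37) → index 5
j=5: u_5=343/480 ∈ [26/37, 32/37) → index 6
j=6: u_6=403/480 ∈ [26/37, 32/37) → index 6
j=7: u_7=463/480 ∈ [32/37, 1) → index 7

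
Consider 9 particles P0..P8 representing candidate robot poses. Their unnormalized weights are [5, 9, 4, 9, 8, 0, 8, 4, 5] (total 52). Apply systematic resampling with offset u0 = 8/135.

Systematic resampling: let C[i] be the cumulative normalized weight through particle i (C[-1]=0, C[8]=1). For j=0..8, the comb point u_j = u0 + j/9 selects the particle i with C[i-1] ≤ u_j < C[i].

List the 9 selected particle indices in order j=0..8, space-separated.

C = [5/52, 7/26, 9/26, 27/52, 35/52, 35/52, 43/52, 47/52, 1]
j=0: u_0=8/135 ∈ [0, 5/52) → index 0
j=1: u_1=23/135 ∈ [5/52, 7/26) → index 1
j=2: u_2=38/135 ∈ [7/26, 9/26) → index 2
j=3: u_3=53/135 ∈ [9/26, 27/52) → index 3
j=4: u_4=68/135 ∈ [9/26, 27/52) → index 3
j=5: u_5=83/135 ∈ [27/52, 35/52) → index 4
j=6: u_6=98/135 ∈ [35/52, 43/52) → index 6
j=7: u_7=113/135 ∈ [43/52, 47/52) → index 7
j=8: u_8=128/135 ∈ [47/52, 1) → index 8

0 1 2 3 3 4 6 7 8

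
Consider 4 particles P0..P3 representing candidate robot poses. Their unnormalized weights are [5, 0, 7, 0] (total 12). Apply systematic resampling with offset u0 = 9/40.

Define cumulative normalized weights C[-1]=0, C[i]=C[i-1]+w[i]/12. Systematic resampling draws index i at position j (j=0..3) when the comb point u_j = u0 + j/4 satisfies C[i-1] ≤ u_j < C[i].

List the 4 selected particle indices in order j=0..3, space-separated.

0 2 2 2

C = [5/12, 5/12, 1, 1]
j=0: u_0=9/40 ∈ [0, 5/12) → index 0
j=1: u_1=19/40 ∈ [5/12, 1) → index 2
j=2: u_2=29/40 ∈ [5/12, 1) → index 2
j=3: u_3=39/40 ∈ [5/12, 1) → index 2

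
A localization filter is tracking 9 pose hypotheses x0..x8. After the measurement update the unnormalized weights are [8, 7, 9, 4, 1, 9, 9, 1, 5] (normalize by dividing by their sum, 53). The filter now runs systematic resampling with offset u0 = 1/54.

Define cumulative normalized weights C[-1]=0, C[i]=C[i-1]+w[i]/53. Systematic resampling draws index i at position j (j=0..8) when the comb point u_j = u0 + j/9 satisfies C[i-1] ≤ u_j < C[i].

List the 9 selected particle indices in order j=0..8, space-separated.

C = [8/53, 15/53, 24/53, 28/53, 29/53, 38/53, 47/53, 48/53, 1]
j=0: u_0=1/54 ∈ [0, 8/53) → index 0
j=1: u_1=7/54 ∈ [0, 8/53) → index 0
j=2: u_2=13/54 ∈ [8/53, 15/53) → index 1
j=3: u_3=19/54 ∈ [15/53, 24/53) → index 2
j=4: u_4=25/54 ∈ [24/53, 28/53) → index 3
j=5: u_5=31/54 ∈ [29/53, 38/53) → index 5
j=6: u_6=37/54 ∈ [29/53, 38/53) → index 5
j=7: u_7=43/54 ∈ [38/53, 47/53) → index 6
j=8: u_8=49/54 ∈ [48/53, 1) → index 8

0 0 1 2 3 5 5 6 8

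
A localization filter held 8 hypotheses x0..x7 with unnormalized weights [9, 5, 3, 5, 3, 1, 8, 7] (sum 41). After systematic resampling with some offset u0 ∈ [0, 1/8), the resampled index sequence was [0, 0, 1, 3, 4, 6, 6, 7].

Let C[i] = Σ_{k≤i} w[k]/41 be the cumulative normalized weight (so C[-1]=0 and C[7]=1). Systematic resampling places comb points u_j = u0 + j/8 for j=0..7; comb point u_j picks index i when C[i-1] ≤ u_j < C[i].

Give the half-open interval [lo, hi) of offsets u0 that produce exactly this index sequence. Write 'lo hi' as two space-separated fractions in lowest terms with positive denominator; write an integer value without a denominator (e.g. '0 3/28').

C = [9/41, 14/41, 17/41, 22/41, 25/41, 26/41, 34/41, 1]
j=0 picked index 0: u0 ∈ [0, 9/41)
j=1 picked index 0: u0 ∈ [-1/8, 31/328)
j=2 picked index 1: u0 ∈ [-5/164, 15/164)
j=3 picked index 3: u0 ∈ [13/328, 53/328)
j=4 picked index 4: u0 ∈ [3/82, 9/82)
j=5 picked index 6: u0 ∈ [3/328, 67/328)
j=6 picked index 6: u0 ∈ [-19/164, 13/164)
j=7 picked index 7: u0 ∈ [-15/328, 1/8)
intersection: [13/328, 13/164)

13/328 13/164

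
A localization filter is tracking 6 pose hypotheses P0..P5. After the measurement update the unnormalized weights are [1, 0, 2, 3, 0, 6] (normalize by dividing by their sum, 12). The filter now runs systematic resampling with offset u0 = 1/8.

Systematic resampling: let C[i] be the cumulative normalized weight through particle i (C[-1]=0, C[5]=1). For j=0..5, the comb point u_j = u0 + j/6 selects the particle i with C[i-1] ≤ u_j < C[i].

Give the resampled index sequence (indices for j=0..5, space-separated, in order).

2 3 3 5 5 5

C = [1/12, 1/12, 1/4, 1/2, 1/2, 1]
j=0: u_0=1/8 ∈ [1/12, 1/4) → index 2
j=1: u_1=7/24 ∈ [1/4, 1/2) → index 3
j=2: u_2=11/24 ∈ [1/4, 1/2) → index 3
j=3: u_3=5/8 ∈ [1/2, 1) → index 5
j=4: u_4=19/24 ∈ [1/2, 1) → index 5
j=5: u_5=23/24 ∈ [1/2, 1) → index 5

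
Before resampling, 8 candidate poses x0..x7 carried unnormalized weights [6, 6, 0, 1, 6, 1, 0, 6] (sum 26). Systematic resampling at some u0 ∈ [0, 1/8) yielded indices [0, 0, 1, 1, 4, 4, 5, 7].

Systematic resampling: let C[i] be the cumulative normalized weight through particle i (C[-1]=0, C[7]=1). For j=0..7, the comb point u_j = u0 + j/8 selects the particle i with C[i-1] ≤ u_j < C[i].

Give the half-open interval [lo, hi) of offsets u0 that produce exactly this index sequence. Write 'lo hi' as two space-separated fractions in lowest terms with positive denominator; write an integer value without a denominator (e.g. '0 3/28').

C = [3/13, 6/13, 6/13, 1/2, 19/26, 10/13, 10/13, 1]
j=0 picked index 0: u0 ∈ [0, 3/13)
j=1 picked index 0: u0 ∈ [-1/8, 11/104)
j=2 picked index 1: u0 ∈ [-1/52, 11/52)
j=3 picked index 1: u0 ∈ [-15/104, 9/104)
j=4 picked index 4: u0 ∈ [0, 3/13)
j=5 picked index 4: u0 ∈ [-1/8, 11/104)
j=6 picked index 5: u0 ∈ [-1/52, 1/52)
j=7 picked index 7: u0 ∈ [-11/104, 1/8)
intersection: [0, 1/52)

0 1/52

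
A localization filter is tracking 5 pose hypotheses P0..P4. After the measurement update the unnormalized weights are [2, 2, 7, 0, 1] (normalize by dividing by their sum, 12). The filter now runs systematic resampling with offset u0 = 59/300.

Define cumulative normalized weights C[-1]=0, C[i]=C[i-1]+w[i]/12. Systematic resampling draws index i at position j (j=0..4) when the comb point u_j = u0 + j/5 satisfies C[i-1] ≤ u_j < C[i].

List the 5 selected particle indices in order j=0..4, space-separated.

1 2 2 2 4

C = [1/6, 1/3, 11/12, 11/12, 1]
j=0: u_0=59/300 ∈ [1/6, 1/3) → index 1
j=1: u_1=119/300 ∈ [1/3, 11/12) → index 2
j=2: u_2=179/300 ∈ [1/3, 11/12) → index 2
j=3: u_3=239/300 ∈ [1/3, 11/12) → index 2
j=4: u_4=299/300 ∈ [11/12, 1) → index 4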